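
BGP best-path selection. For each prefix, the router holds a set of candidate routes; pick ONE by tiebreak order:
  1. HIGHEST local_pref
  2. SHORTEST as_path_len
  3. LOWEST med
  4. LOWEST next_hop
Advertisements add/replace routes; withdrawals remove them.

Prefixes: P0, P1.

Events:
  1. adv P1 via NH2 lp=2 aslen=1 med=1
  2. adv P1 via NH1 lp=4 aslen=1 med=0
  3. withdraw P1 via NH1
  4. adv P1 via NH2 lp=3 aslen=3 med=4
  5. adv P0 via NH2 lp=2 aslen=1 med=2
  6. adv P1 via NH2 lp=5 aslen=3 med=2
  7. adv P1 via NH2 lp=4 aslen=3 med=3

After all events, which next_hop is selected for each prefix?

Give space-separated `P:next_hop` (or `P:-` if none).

Op 1: best P0=- P1=NH2
Op 2: best P0=- P1=NH1
Op 3: best P0=- P1=NH2
Op 4: best P0=- P1=NH2
Op 5: best P0=NH2 P1=NH2
Op 6: best P0=NH2 P1=NH2
Op 7: best P0=NH2 P1=NH2

Answer: P0:NH2 P1:NH2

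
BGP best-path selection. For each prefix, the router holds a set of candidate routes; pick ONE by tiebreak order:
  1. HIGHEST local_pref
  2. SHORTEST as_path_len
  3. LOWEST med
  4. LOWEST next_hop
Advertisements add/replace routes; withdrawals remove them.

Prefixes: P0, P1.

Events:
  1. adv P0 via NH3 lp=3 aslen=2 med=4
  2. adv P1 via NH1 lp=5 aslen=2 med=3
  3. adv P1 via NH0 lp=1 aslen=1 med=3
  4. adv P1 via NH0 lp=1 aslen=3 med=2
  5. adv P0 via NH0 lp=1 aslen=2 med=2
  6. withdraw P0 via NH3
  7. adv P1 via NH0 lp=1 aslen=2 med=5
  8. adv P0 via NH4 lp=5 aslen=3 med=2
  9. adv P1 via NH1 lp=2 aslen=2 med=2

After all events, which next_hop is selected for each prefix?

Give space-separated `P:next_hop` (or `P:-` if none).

Answer: P0:NH4 P1:NH1

Derivation:
Op 1: best P0=NH3 P1=-
Op 2: best P0=NH3 P1=NH1
Op 3: best P0=NH3 P1=NH1
Op 4: best P0=NH3 P1=NH1
Op 5: best P0=NH3 P1=NH1
Op 6: best P0=NH0 P1=NH1
Op 7: best P0=NH0 P1=NH1
Op 8: best P0=NH4 P1=NH1
Op 9: best P0=NH4 P1=NH1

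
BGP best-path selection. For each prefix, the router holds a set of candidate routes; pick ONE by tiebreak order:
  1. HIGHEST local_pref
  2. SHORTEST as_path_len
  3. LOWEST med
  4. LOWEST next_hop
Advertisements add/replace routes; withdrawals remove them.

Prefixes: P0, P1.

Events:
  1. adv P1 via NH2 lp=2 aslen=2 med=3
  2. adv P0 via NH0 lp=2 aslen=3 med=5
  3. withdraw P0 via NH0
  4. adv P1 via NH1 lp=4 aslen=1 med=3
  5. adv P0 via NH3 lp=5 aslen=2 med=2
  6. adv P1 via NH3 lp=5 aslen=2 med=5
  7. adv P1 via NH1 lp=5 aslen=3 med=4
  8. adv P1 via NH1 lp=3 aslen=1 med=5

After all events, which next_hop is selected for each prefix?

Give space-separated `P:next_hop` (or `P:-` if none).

Answer: P0:NH3 P1:NH3

Derivation:
Op 1: best P0=- P1=NH2
Op 2: best P0=NH0 P1=NH2
Op 3: best P0=- P1=NH2
Op 4: best P0=- P1=NH1
Op 5: best P0=NH3 P1=NH1
Op 6: best P0=NH3 P1=NH3
Op 7: best P0=NH3 P1=NH3
Op 8: best P0=NH3 P1=NH3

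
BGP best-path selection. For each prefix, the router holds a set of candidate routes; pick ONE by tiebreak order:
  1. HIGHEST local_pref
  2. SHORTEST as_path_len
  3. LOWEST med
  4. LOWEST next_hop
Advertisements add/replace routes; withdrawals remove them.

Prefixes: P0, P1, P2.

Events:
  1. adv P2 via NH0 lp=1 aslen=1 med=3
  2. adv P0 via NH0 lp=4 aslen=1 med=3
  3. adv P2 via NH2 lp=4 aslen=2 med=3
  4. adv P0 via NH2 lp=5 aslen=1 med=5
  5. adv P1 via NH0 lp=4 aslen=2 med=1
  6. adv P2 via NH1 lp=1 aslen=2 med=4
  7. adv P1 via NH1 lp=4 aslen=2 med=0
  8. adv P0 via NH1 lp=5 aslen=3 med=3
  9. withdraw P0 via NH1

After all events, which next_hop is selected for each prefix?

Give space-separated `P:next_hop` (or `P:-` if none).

Op 1: best P0=- P1=- P2=NH0
Op 2: best P0=NH0 P1=- P2=NH0
Op 3: best P0=NH0 P1=- P2=NH2
Op 4: best P0=NH2 P1=- P2=NH2
Op 5: best P0=NH2 P1=NH0 P2=NH2
Op 6: best P0=NH2 P1=NH0 P2=NH2
Op 7: best P0=NH2 P1=NH1 P2=NH2
Op 8: best P0=NH2 P1=NH1 P2=NH2
Op 9: best P0=NH2 P1=NH1 P2=NH2

Answer: P0:NH2 P1:NH1 P2:NH2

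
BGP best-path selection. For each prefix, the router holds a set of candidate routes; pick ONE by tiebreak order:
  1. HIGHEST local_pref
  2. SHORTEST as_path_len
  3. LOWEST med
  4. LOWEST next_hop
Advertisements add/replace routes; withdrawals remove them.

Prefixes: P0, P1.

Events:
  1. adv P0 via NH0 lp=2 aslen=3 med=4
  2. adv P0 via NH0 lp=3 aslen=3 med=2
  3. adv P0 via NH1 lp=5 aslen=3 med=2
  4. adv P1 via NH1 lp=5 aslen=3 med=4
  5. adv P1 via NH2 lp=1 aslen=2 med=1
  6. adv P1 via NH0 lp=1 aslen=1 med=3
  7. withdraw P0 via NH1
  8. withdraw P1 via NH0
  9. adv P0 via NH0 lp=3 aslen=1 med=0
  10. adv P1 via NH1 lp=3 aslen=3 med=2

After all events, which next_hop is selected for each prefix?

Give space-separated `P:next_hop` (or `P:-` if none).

Answer: P0:NH0 P1:NH1

Derivation:
Op 1: best P0=NH0 P1=-
Op 2: best P0=NH0 P1=-
Op 3: best P0=NH1 P1=-
Op 4: best P0=NH1 P1=NH1
Op 5: best P0=NH1 P1=NH1
Op 6: best P0=NH1 P1=NH1
Op 7: best P0=NH0 P1=NH1
Op 8: best P0=NH0 P1=NH1
Op 9: best P0=NH0 P1=NH1
Op 10: best P0=NH0 P1=NH1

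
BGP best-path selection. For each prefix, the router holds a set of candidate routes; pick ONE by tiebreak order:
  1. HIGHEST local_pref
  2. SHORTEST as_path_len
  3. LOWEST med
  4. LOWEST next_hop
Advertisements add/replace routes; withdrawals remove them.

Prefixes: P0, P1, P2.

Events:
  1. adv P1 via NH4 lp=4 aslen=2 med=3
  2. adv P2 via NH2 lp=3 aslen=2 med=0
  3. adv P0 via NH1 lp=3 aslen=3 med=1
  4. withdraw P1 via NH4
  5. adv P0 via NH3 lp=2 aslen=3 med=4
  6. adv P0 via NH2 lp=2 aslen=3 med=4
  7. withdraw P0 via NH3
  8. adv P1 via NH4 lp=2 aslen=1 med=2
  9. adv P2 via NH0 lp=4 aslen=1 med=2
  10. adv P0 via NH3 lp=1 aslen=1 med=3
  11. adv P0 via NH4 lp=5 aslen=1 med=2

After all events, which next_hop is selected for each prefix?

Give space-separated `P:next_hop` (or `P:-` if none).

Answer: P0:NH4 P1:NH4 P2:NH0

Derivation:
Op 1: best P0=- P1=NH4 P2=-
Op 2: best P0=- P1=NH4 P2=NH2
Op 3: best P0=NH1 P1=NH4 P2=NH2
Op 4: best P0=NH1 P1=- P2=NH2
Op 5: best P0=NH1 P1=- P2=NH2
Op 6: best P0=NH1 P1=- P2=NH2
Op 7: best P0=NH1 P1=- P2=NH2
Op 8: best P0=NH1 P1=NH4 P2=NH2
Op 9: best P0=NH1 P1=NH4 P2=NH0
Op 10: best P0=NH1 P1=NH4 P2=NH0
Op 11: best P0=NH4 P1=NH4 P2=NH0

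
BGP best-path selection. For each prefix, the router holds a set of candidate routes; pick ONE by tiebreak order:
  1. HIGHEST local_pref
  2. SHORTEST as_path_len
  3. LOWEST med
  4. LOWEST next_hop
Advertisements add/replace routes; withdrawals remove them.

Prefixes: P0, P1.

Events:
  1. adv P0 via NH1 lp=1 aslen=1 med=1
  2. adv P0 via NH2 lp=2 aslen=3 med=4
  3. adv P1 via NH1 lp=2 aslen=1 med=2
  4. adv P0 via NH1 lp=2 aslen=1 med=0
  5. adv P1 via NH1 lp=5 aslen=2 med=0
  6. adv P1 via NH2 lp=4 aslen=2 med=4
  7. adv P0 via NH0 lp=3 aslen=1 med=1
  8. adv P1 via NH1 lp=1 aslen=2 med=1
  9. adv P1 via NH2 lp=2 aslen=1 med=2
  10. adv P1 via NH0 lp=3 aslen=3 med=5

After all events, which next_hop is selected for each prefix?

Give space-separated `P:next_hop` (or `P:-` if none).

Answer: P0:NH0 P1:NH0

Derivation:
Op 1: best P0=NH1 P1=-
Op 2: best P0=NH2 P1=-
Op 3: best P0=NH2 P1=NH1
Op 4: best P0=NH1 P1=NH1
Op 5: best P0=NH1 P1=NH1
Op 6: best P0=NH1 P1=NH1
Op 7: best P0=NH0 P1=NH1
Op 8: best P0=NH0 P1=NH2
Op 9: best P0=NH0 P1=NH2
Op 10: best P0=NH0 P1=NH0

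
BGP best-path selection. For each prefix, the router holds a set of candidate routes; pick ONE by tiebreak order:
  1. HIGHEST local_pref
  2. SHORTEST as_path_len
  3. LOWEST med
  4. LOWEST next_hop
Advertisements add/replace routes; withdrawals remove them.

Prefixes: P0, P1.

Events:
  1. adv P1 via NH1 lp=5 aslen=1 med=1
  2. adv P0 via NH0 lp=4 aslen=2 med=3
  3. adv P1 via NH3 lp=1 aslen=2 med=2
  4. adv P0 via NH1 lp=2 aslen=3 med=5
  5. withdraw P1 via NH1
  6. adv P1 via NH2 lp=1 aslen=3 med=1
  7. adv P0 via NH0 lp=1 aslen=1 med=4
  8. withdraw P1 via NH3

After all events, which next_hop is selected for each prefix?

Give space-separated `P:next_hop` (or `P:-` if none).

Answer: P0:NH1 P1:NH2

Derivation:
Op 1: best P0=- P1=NH1
Op 2: best P0=NH0 P1=NH1
Op 3: best P0=NH0 P1=NH1
Op 4: best P0=NH0 P1=NH1
Op 5: best P0=NH0 P1=NH3
Op 6: best P0=NH0 P1=NH3
Op 7: best P0=NH1 P1=NH3
Op 8: best P0=NH1 P1=NH2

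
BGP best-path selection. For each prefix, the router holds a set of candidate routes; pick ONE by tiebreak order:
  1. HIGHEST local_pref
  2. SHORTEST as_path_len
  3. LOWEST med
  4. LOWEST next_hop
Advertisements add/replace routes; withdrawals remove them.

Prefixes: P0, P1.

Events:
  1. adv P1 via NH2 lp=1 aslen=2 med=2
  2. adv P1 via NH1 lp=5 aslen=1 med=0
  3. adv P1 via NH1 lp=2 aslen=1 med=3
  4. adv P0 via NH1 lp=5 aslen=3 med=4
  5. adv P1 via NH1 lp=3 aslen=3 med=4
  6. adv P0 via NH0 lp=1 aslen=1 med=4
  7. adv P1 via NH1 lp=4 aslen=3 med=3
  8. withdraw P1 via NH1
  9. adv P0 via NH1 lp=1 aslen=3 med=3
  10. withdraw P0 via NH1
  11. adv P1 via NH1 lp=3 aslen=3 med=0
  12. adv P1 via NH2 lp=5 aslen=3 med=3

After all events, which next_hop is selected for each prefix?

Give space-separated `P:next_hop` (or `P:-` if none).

Op 1: best P0=- P1=NH2
Op 2: best P0=- P1=NH1
Op 3: best P0=- P1=NH1
Op 4: best P0=NH1 P1=NH1
Op 5: best P0=NH1 P1=NH1
Op 6: best P0=NH1 P1=NH1
Op 7: best P0=NH1 P1=NH1
Op 8: best P0=NH1 P1=NH2
Op 9: best P0=NH0 P1=NH2
Op 10: best P0=NH0 P1=NH2
Op 11: best P0=NH0 P1=NH1
Op 12: best P0=NH0 P1=NH2

Answer: P0:NH0 P1:NH2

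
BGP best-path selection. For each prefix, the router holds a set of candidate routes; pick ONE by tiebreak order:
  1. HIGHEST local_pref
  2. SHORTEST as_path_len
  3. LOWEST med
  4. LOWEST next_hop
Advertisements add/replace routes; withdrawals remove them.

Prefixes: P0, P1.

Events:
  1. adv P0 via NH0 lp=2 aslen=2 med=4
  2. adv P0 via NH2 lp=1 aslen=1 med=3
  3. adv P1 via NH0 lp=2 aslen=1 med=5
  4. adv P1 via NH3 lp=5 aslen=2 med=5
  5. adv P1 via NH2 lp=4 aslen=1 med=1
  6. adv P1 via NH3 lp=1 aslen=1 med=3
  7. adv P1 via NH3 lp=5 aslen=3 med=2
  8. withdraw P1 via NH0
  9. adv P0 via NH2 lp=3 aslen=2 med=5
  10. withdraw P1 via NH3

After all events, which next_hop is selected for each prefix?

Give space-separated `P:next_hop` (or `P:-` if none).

Op 1: best P0=NH0 P1=-
Op 2: best P0=NH0 P1=-
Op 3: best P0=NH0 P1=NH0
Op 4: best P0=NH0 P1=NH3
Op 5: best P0=NH0 P1=NH3
Op 6: best P0=NH0 P1=NH2
Op 7: best P0=NH0 P1=NH3
Op 8: best P0=NH0 P1=NH3
Op 9: best P0=NH2 P1=NH3
Op 10: best P0=NH2 P1=NH2

Answer: P0:NH2 P1:NH2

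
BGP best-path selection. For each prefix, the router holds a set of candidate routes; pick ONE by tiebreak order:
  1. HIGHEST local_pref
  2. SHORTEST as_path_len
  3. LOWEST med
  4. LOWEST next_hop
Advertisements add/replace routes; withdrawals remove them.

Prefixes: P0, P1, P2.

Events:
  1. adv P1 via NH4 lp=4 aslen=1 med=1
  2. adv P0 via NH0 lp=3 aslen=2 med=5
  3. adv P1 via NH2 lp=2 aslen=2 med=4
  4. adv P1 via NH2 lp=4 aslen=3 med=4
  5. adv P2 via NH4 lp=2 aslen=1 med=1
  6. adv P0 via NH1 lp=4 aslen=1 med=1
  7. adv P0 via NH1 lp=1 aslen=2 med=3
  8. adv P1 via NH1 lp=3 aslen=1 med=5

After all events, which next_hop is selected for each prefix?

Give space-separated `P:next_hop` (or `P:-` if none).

Op 1: best P0=- P1=NH4 P2=-
Op 2: best P0=NH0 P1=NH4 P2=-
Op 3: best P0=NH0 P1=NH4 P2=-
Op 4: best P0=NH0 P1=NH4 P2=-
Op 5: best P0=NH0 P1=NH4 P2=NH4
Op 6: best P0=NH1 P1=NH4 P2=NH4
Op 7: best P0=NH0 P1=NH4 P2=NH4
Op 8: best P0=NH0 P1=NH4 P2=NH4

Answer: P0:NH0 P1:NH4 P2:NH4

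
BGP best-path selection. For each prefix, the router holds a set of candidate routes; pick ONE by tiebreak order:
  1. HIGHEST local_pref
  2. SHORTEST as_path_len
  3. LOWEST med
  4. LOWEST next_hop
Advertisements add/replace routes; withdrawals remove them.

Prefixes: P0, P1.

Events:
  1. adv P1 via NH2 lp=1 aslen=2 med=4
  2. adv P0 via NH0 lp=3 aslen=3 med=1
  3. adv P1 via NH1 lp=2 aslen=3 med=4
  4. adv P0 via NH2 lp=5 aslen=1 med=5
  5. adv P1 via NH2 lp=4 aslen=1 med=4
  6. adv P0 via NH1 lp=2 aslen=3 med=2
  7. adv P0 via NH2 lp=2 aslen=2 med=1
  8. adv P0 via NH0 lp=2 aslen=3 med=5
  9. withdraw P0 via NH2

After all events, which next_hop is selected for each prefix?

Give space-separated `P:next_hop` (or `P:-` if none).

Answer: P0:NH1 P1:NH2

Derivation:
Op 1: best P0=- P1=NH2
Op 2: best P0=NH0 P1=NH2
Op 3: best P0=NH0 P1=NH1
Op 4: best P0=NH2 P1=NH1
Op 5: best P0=NH2 P1=NH2
Op 6: best P0=NH2 P1=NH2
Op 7: best P0=NH0 P1=NH2
Op 8: best P0=NH2 P1=NH2
Op 9: best P0=NH1 P1=NH2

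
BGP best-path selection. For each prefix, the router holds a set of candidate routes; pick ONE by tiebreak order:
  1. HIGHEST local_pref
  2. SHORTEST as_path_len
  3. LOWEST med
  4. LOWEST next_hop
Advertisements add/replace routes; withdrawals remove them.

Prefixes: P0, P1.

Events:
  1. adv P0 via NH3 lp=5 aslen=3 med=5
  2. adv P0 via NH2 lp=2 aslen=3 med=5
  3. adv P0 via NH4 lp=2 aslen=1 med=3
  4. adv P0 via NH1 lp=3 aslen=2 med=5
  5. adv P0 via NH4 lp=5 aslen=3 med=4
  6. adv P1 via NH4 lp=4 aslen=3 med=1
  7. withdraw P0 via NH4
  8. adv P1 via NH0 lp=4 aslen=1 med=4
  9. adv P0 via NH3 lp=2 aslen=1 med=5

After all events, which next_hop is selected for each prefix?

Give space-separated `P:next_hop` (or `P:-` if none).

Answer: P0:NH1 P1:NH0

Derivation:
Op 1: best P0=NH3 P1=-
Op 2: best P0=NH3 P1=-
Op 3: best P0=NH3 P1=-
Op 4: best P0=NH3 P1=-
Op 5: best P0=NH4 P1=-
Op 6: best P0=NH4 P1=NH4
Op 7: best P0=NH3 P1=NH4
Op 8: best P0=NH3 P1=NH0
Op 9: best P0=NH1 P1=NH0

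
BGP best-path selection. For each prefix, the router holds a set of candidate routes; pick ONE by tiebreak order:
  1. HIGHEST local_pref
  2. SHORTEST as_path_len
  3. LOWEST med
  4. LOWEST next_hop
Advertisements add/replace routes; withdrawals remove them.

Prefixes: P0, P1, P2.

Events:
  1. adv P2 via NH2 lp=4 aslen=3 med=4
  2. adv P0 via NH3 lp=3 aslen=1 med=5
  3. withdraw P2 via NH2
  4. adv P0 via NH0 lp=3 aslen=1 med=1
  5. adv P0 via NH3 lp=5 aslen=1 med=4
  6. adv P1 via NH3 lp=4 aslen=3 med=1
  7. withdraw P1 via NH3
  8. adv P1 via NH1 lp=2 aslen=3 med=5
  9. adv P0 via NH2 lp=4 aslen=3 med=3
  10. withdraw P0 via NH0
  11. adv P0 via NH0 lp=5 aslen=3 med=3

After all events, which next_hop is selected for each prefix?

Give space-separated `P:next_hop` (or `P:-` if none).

Op 1: best P0=- P1=- P2=NH2
Op 2: best P0=NH3 P1=- P2=NH2
Op 3: best P0=NH3 P1=- P2=-
Op 4: best P0=NH0 P1=- P2=-
Op 5: best P0=NH3 P1=- P2=-
Op 6: best P0=NH3 P1=NH3 P2=-
Op 7: best P0=NH3 P1=- P2=-
Op 8: best P0=NH3 P1=NH1 P2=-
Op 9: best P0=NH3 P1=NH1 P2=-
Op 10: best P0=NH3 P1=NH1 P2=-
Op 11: best P0=NH3 P1=NH1 P2=-

Answer: P0:NH3 P1:NH1 P2:-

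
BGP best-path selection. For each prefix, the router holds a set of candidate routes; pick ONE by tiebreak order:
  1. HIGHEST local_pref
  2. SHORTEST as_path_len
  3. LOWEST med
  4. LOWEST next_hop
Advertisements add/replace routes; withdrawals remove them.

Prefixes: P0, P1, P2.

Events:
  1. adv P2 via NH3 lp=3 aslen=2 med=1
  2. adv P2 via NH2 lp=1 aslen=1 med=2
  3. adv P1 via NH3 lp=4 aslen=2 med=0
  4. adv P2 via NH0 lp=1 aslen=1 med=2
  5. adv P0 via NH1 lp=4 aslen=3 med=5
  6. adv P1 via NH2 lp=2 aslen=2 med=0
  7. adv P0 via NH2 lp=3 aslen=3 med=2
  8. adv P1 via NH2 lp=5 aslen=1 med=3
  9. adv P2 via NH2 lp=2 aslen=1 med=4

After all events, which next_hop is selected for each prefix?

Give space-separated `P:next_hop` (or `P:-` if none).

Answer: P0:NH1 P1:NH2 P2:NH3

Derivation:
Op 1: best P0=- P1=- P2=NH3
Op 2: best P0=- P1=- P2=NH3
Op 3: best P0=- P1=NH3 P2=NH3
Op 4: best P0=- P1=NH3 P2=NH3
Op 5: best P0=NH1 P1=NH3 P2=NH3
Op 6: best P0=NH1 P1=NH3 P2=NH3
Op 7: best P0=NH1 P1=NH3 P2=NH3
Op 8: best P0=NH1 P1=NH2 P2=NH3
Op 9: best P0=NH1 P1=NH2 P2=NH3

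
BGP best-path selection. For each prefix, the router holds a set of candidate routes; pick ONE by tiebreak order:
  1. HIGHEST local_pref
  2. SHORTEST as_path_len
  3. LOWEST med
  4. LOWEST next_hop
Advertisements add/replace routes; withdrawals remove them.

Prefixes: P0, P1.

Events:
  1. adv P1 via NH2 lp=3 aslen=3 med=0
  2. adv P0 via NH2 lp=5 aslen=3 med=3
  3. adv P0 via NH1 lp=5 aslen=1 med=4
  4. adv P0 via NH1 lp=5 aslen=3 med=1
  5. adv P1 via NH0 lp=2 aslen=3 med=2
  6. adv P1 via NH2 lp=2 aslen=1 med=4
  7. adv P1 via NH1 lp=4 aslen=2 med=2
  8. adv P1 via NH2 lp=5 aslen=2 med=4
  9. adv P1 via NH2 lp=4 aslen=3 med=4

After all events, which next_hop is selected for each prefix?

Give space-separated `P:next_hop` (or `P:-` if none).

Answer: P0:NH1 P1:NH1

Derivation:
Op 1: best P0=- P1=NH2
Op 2: best P0=NH2 P1=NH2
Op 3: best P0=NH1 P1=NH2
Op 4: best P0=NH1 P1=NH2
Op 5: best P0=NH1 P1=NH2
Op 6: best P0=NH1 P1=NH2
Op 7: best P0=NH1 P1=NH1
Op 8: best P0=NH1 P1=NH2
Op 9: best P0=NH1 P1=NH1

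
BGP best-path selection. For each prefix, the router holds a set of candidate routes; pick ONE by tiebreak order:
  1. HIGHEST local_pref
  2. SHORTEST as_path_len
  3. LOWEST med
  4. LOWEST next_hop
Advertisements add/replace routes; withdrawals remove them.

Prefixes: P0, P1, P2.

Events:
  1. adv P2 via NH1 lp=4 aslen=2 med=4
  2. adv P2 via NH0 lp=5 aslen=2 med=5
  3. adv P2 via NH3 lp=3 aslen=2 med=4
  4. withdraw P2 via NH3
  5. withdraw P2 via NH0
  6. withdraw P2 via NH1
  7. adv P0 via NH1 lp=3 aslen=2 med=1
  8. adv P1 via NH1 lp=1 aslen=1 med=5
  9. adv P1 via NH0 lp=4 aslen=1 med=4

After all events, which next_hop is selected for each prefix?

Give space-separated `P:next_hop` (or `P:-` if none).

Answer: P0:NH1 P1:NH0 P2:-

Derivation:
Op 1: best P0=- P1=- P2=NH1
Op 2: best P0=- P1=- P2=NH0
Op 3: best P0=- P1=- P2=NH0
Op 4: best P0=- P1=- P2=NH0
Op 5: best P0=- P1=- P2=NH1
Op 6: best P0=- P1=- P2=-
Op 7: best P0=NH1 P1=- P2=-
Op 8: best P0=NH1 P1=NH1 P2=-
Op 9: best P0=NH1 P1=NH0 P2=-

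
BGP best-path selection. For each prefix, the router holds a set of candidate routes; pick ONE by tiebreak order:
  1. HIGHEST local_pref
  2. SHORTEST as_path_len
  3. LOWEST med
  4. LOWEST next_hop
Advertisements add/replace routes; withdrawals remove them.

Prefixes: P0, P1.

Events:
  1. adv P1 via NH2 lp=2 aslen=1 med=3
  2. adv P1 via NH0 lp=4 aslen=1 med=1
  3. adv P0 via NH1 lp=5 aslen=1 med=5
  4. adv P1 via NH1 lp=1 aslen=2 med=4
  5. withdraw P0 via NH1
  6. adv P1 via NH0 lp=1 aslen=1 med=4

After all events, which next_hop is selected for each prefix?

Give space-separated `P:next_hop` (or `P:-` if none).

Op 1: best P0=- P1=NH2
Op 2: best P0=- P1=NH0
Op 3: best P0=NH1 P1=NH0
Op 4: best P0=NH1 P1=NH0
Op 5: best P0=- P1=NH0
Op 6: best P0=- P1=NH2

Answer: P0:- P1:NH2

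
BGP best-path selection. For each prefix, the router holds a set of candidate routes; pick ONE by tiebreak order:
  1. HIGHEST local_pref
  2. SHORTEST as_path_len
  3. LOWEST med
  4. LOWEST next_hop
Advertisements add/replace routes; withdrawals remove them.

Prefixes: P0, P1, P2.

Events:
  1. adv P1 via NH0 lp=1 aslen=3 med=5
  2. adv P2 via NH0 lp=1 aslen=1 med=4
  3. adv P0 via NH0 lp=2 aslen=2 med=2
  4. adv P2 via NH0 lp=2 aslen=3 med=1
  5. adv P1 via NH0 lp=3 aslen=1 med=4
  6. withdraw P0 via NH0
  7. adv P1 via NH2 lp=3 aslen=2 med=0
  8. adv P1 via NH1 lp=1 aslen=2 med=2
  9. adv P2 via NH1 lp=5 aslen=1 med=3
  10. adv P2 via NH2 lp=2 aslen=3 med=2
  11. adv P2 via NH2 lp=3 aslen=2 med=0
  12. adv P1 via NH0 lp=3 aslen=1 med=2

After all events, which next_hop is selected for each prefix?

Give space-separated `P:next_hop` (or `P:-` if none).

Op 1: best P0=- P1=NH0 P2=-
Op 2: best P0=- P1=NH0 P2=NH0
Op 3: best P0=NH0 P1=NH0 P2=NH0
Op 4: best P0=NH0 P1=NH0 P2=NH0
Op 5: best P0=NH0 P1=NH0 P2=NH0
Op 6: best P0=- P1=NH0 P2=NH0
Op 7: best P0=- P1=NH0 P2=NH0
Op 8: best P0=- P1=NH0 P2=NH0
Op 9: best P0=- P1=NH0 P2=NH1
Op 10: best P0=- P1=NH0 P2=NH1
Op 11: best P0=- P1=NH0 P2=NH1
Op 12: best P0=- P1=NH0 P2=NH1

Answer: P0:- P1:NH0 P2:NH1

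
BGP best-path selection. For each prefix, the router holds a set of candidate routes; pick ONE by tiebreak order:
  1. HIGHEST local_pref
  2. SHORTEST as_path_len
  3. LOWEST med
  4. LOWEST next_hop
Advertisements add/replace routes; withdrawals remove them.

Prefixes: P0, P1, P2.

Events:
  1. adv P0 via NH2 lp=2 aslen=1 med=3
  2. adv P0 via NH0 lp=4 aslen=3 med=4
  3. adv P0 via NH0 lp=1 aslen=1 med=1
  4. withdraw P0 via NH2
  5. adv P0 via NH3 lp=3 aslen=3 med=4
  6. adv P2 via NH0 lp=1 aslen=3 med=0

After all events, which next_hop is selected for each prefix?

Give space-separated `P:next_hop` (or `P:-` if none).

Answer: P0:NH3 P1:- P2:NH0

Derivation:
Op 1: best P0=NH2 P1=- P2=-
Op 2: best P0=NH0 P1=- P2=-
Op 3: best P0=NH2 P1=- P2=-
Op 4: best P0=NH0 P1=- P2=-
Op 5: best P0=NH3 P1=- P2=-
Op 6: best P0=NH3 P1=- P2=NH0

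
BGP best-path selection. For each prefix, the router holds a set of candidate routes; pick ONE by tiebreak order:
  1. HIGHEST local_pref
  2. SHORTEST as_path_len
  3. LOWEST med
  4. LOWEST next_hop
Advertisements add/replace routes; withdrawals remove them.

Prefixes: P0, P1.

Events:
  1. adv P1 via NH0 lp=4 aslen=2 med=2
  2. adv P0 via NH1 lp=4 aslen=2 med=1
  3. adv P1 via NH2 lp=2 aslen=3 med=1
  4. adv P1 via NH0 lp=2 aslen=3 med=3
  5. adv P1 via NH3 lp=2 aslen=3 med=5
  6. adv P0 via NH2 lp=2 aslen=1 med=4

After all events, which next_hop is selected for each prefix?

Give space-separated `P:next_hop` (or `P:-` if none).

Answer: P0:NH1 P1:NH2

Derivation:
Op 1: best P0=- P1=NH0
Op 2: best P0=NH1 P1=NH0
Op 3: best P0=NH1 P1=NH0
Op 4: best P0=NH1 P1=NH2
Op 5: best P0=NH1 P1=NH2
Op 6: best P0=NH1 P1=NH2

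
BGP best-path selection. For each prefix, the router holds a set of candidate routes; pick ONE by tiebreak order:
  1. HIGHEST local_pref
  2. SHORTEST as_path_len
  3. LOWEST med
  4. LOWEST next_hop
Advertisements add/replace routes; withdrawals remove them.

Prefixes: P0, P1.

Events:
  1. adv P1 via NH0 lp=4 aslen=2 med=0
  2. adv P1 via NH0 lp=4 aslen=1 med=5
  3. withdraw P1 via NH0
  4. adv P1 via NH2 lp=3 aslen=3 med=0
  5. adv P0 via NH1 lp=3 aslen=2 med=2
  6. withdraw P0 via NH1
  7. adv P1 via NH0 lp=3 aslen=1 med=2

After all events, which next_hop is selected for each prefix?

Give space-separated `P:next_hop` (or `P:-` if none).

Op 1: best P0=- P1=NH0
Op 2: best P0=- P1=NH0
Op 3: best P0=- P1=-
Op 4: best P0=- P1=NH2
Op 5: best P0=NH1 P1=NH2
Op 6: best P0=- P1=NH2
Op 7: best P0=- P1=NH0

Answer: P0:- P1:NH0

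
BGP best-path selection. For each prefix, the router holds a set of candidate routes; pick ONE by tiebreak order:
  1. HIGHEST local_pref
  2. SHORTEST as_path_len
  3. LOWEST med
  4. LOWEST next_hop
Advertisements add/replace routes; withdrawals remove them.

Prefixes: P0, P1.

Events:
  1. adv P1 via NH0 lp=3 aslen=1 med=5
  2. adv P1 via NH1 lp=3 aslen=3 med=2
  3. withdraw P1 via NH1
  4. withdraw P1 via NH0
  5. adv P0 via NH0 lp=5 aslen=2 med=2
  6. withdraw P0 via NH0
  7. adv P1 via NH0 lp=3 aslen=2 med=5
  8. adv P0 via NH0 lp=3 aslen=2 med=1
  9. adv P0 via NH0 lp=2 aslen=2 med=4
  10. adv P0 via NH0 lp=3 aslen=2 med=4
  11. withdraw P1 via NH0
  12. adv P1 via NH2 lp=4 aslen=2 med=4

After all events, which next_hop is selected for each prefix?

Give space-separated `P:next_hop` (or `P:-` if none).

Op 1: best P0=- P1=NH0
Op 2: best P0=- P1=NH0
Op 3: best P0=- P1=NH0
Op 4: best P0=- P1=-
Op 5: best P0=NH0 P1=-
Op 6: best P0=- P1=-
Op 7: best P0=- P1=NH0
Op 8: best P0=NH0 P1=NH0
Op 9: best P0=NH0 P1=NH0
Op 10: best P0=NH0 P1=NH0
Op 11: best P0=NH0 P1=-
Op 12: best P0=NH0 P1=NH2

Answer: P0:NH0 P1:NH2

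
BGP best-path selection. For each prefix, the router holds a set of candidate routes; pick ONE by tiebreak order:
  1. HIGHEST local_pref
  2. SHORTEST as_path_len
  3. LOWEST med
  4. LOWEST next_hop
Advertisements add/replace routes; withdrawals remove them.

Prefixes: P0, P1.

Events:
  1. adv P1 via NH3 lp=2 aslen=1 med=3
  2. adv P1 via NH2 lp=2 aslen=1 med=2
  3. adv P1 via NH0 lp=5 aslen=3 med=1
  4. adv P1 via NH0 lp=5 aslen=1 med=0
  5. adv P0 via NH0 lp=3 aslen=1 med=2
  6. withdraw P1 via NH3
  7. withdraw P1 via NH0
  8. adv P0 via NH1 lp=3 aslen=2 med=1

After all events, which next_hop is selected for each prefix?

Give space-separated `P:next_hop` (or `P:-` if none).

Op 1: best P0=- P1=NH3
Op 2: best P0=- P1=NH2
Op 3: best P0=- P1=NH0
Op 4: best P0=- P1=NH0
Op 5: best P0=NH0 P1=NH0
Op 6: best P0=NH0 P1=NH0
Op 7: best P0=NH0 P1=NH2
Op 8: best P0=NH0 P1=NH2

Answer: P0:NH0 P1:NH2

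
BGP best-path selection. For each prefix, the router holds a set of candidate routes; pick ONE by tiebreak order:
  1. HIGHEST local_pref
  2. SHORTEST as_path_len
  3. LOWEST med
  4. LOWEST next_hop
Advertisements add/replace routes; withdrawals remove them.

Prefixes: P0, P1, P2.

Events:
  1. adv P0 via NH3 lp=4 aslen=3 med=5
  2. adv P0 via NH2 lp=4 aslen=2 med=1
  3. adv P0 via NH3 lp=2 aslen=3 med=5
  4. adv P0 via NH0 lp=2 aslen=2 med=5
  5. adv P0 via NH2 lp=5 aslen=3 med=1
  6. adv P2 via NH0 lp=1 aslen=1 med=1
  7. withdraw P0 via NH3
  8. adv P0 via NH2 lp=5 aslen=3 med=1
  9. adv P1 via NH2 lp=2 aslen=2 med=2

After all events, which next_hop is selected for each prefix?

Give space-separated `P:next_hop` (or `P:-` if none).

Answer: P0:NH2 P1:NH2 P2:NH0

Derivation:
Op 1: best P0=NH3 P1=- P2=-
Op 2: best P0=NH2 P1=- P2=-
Op 3: best P0=NH2 P1=- P2=-
Op 4: best P0=NH2 P1=- P2=-
Op 5: best P0=NH2 P1=- P2=-
Op 6: best P0=NH2 P1=- P2=NH0
Op 7: best P0=NH2 P1=- P2=NH0
Op 8: best P0=NH2 P1=- P2=NH0
Op 9: best P0=NH2 P1=NH2 P2=NH0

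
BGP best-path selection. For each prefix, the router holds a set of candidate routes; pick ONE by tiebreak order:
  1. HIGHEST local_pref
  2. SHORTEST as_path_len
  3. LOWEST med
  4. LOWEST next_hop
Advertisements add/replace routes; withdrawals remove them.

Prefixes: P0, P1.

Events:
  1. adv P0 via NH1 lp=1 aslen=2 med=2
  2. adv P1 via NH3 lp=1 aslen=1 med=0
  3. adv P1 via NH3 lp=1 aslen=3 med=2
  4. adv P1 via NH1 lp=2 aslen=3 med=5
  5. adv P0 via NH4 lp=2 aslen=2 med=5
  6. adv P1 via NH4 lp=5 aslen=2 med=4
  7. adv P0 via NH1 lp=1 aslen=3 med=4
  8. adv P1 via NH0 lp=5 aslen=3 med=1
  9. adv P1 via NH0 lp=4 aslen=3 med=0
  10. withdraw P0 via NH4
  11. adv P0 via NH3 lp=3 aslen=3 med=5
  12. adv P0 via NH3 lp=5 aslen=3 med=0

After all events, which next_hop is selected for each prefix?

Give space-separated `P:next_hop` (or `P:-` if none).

Op 1: best P0=NH1 P1=-
Op 2: best P0=NH1 P1=NH3
Op 3: best P0=NH1 P1=NH3
Op 4: best P0=NH1 P1=NH1
Op 5: best P0=NH4 P1=NH1
Op 6: best P0=NH4 P1=NH4
Op 7: best P0=NH4 P1=NH4
Op 8: best P0=NH4 P1=NH4
Op 9: best P0=NH4 P1=NH4
Op 10: best P0=NH1 P1=NH4
Op 11: best P0=NH3 P1=NH4
Op 12: best P0=NH3 P1=NH4

Answer: P0:NH3 P1:NH4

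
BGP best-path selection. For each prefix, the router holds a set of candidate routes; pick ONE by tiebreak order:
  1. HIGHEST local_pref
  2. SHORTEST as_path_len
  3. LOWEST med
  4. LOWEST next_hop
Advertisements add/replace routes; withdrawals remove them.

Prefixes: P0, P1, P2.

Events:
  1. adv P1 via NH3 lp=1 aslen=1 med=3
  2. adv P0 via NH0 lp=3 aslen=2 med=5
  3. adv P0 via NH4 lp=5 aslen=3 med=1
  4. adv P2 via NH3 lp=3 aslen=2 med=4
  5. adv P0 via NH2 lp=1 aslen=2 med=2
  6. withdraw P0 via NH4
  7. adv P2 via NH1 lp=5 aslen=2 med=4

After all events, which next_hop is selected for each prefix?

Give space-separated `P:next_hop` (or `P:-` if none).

Answer: P0:NH0 P1:NH3 P2:NH1

Derivation:
Op 1: best P0=- P1=NH3 P2=-
Op 2: best P0=NH0 P1=NH3 P2=-
Op 3: best P0=NH4 P1=NH3 P2=-
Op 4: best P0=NH4 P1=NH3 P2=NH3
Op 5: best P0=NH4 P1=NH3 P2=NH3
Op 6: best P0=NH0 P1=NH3 P2=NH3
Op 7: best P0=NH0 P1=NH3 P2=NH1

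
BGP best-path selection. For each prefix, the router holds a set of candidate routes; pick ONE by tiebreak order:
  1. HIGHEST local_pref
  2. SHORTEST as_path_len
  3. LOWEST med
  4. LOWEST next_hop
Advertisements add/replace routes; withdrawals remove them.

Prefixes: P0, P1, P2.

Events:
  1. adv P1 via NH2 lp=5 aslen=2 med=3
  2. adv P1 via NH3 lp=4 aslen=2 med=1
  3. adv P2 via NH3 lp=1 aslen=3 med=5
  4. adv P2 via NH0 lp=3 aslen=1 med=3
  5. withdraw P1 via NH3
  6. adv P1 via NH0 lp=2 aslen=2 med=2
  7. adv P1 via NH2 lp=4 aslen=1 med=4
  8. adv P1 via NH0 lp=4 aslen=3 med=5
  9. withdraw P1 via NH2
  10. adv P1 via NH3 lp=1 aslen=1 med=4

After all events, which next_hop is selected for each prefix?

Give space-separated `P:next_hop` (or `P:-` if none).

Answer: P0:- P1:NH0 P2:NH0

Derivation:
Op 1: best P0=- P1=NH2 P2=-
Op 2: best P0=- P1=NH2 P2=-
Op 3: best P0=- P1=NH2 P2=NH3
Op 4: best P0=- P1=NH2 P2=NH0
Op 5: best P0=- P1=NH2 P2=NH0
Op 6: best P0=- P1=NH2 P2=NH0
Op 7: best P0=- P1=NH2 P2=NH0
Op 8: best P0=- P1=NH2 P2=NH0
Op 9: best P0=- P1=NH0 P2=NH0
Op 10: best P0=- P1=NH0 P2=NH0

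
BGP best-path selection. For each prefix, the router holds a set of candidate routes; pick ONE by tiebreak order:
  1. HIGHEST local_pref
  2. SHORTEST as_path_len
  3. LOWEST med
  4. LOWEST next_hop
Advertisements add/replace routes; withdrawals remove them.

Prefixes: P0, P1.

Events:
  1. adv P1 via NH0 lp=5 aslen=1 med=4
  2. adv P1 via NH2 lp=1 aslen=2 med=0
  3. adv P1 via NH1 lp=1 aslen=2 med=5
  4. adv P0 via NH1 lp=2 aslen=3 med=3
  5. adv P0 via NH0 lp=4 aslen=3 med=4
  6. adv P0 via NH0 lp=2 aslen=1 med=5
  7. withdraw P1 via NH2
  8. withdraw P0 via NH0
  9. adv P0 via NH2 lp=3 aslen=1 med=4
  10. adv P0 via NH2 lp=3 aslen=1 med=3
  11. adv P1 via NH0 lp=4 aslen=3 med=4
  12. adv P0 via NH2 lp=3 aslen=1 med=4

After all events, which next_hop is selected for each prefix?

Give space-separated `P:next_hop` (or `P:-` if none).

Answer: P0:NH2 P1:NH0

Derivation:
Op 1: best P0=- P1=NH0
Op 2: best P0=- P1=NH0
Op 3: best P0=- P1=NH0
Op 4: best P0=NH1 P1=NH0
Op 5: best P0=NH0 P1=NH0
Op 6: best P0=NH0 P1=NH0
Op 7: best P0=NH0 P1=NH0
Op 8: best P0=NH1 P1=NH0
Op 9: best P0=NH2 P1=NH0
Op 10: best P0=NH2 P1=NH0
Op 11: best P0=NH2 P1=NH0
Op 12: best P0=NH2 P1=NH0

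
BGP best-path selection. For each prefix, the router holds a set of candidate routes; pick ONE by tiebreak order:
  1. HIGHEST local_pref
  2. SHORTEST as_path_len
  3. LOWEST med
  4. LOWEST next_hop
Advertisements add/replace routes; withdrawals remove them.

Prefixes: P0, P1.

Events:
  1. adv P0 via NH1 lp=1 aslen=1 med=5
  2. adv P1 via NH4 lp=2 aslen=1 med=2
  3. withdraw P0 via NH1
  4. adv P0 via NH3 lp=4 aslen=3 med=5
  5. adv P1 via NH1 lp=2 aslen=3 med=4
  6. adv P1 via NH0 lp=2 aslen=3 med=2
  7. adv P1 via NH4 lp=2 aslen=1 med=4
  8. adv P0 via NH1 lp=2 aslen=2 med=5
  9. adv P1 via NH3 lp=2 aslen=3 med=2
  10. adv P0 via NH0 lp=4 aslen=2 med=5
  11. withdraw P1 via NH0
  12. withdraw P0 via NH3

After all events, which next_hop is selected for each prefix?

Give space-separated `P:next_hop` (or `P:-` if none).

Op 1: best P0=NH1 P1=-
Op 2: best P0=NH1 P1=NH4
Op 3: best P0=- P1=NH4
Op 4: best P0=NH3 P1=NH4
Op 5: best P0=NH3 P1=NH4
Op 6: best P0=NH3 P1=NH4
Op 7: best P0=NH3 P1=NH4
Op 8: best P0=NH3 P1=NH4
Op 9: best P0=NH3 P1=NH4
Op 10: best P0=NH0 P1=NH4
Op 11: best P0=NH0 P1=NH4
Op 12: best P0=NH0 P1=NH4

Answer: P0:NH0 P1:NH4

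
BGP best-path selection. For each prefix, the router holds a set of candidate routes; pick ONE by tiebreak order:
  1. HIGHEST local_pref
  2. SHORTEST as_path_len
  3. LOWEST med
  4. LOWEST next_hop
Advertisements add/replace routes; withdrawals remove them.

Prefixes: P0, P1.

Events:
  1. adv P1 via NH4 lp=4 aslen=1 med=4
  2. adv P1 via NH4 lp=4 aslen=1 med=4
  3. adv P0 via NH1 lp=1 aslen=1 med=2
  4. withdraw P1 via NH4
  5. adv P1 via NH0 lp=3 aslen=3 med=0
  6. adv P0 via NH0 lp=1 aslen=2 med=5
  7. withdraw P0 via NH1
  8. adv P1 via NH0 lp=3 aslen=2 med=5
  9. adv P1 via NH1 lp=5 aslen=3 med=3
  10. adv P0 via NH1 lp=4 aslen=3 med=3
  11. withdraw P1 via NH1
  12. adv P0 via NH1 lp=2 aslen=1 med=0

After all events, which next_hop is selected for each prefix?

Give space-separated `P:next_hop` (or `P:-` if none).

Op 1: best P0=- P1=NH4
Op 2: best P0=- P1=NH4
Op 3: best P0=NH1 P1=NH4
Op 4: best P0=NH1 P1=-
Op 5: best P0=NH1 P1=NH0
Op 6: best P0=NH1 P1=NH0
Op 7: best P0=NH0 P1=NH0
Op 8: best P0=NH0 P1=NH0
Op 9: best P0=NH0 P1=NH1
Op 10: best P0=NH1 P1=NH1
Op 11: best P0=NH1 P1=NH0
Op 12: best P0=NH1 P1=NH0

Answer: P0:NH1 P1:NH0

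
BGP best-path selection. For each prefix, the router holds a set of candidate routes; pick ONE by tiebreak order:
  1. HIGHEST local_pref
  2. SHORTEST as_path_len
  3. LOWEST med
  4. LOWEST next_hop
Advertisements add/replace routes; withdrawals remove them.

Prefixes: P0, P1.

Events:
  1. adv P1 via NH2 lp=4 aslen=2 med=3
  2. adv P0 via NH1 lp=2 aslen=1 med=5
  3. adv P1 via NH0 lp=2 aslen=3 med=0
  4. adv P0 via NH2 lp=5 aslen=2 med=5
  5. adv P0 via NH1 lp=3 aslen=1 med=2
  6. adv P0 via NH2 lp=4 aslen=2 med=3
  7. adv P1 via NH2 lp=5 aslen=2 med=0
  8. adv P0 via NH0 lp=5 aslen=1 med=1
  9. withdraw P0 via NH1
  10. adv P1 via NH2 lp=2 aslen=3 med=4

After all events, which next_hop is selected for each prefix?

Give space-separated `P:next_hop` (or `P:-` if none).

Op 1: best P0=- P1=NH2
Op 2: best P0=NH1 P1=NH2
Op 3: best P0=NH1 P1=NH2
Op 4: best P0=NH2 P1=NH2
Op 5: best P0=NH2 P1=NH2
Op 6: best P0=NH2 P1=NH2
Op 7: best P0=NH2 P1=NH2
Op 8: best P0=NH0 P1=NH2
Op 9: best P0=NH0 P1=NH2
Op 10: best P0=NH0 P1=NH0

Answer: P0:NH0 P1:NH0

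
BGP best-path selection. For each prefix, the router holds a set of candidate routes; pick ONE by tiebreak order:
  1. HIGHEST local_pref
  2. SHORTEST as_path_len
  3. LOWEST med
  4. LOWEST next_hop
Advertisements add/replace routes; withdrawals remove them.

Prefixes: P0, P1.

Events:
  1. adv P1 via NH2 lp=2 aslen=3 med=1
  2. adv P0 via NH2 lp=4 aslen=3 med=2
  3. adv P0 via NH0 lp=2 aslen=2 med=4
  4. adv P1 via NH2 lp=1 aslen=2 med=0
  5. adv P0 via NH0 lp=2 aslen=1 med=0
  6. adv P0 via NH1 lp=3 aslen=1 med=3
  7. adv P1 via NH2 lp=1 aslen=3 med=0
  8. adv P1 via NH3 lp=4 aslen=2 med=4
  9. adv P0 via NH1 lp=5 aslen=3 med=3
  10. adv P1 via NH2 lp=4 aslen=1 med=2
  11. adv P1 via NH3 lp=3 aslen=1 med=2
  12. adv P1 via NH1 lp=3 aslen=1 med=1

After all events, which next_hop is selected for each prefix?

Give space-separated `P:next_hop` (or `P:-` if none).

Op 1: best P0=- P1=NH2
Op 2: best P0=NH2 P1=NH2
Op 3: best P0=NH2 P1=NH2
Op 4: best P0=NH2 P1=NH2
Op 5: best P0=NH2 P1=NH2
Op 6: best P0=NH2 P1=NH2
Op 7: best P0=NH2 P1=NH2
Op 8: best P0=NH2 P1=NH3
Op 9: best P0=NH1 P1=NH3
Op 10: best P0=NH1 P1=NH2
Op 11: best P0=NH1 P1=NH2
Op 12: best P0=NH1 P1=NH2

Answer: P0:NH1 P1:NH2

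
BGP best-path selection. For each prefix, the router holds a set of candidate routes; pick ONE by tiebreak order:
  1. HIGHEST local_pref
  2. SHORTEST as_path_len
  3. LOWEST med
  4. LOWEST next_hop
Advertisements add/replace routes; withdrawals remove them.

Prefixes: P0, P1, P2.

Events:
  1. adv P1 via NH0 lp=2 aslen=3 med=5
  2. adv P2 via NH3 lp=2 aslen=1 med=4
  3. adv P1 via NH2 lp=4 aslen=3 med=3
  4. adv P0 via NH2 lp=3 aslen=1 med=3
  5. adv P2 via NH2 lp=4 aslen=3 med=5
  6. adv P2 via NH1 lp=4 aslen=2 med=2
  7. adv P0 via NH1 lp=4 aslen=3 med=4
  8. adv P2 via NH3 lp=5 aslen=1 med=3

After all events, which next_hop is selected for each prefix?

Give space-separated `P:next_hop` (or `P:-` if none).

Op 1: best P0=- P1=NH0 P2=-
Op 2: best P0=- P1=NH0 P2=NH3
Op 3: best P0=- P1=NH2 P2=NH3
Op 4: best P0=NH2 P1=NH2 P2=NH3
Op 5: best P0=NH2 P1=NH2 P2=NH2
Op 6: best P0=NH2 P1=NH2 P2=NH1
Op 7: best P0=NH1 P1=NH2 P2=NH1
Op 8: best P0=NH1 P1=NH2 P2=NH3

Answer: P0:NH1 P1:NH2 P2:NH3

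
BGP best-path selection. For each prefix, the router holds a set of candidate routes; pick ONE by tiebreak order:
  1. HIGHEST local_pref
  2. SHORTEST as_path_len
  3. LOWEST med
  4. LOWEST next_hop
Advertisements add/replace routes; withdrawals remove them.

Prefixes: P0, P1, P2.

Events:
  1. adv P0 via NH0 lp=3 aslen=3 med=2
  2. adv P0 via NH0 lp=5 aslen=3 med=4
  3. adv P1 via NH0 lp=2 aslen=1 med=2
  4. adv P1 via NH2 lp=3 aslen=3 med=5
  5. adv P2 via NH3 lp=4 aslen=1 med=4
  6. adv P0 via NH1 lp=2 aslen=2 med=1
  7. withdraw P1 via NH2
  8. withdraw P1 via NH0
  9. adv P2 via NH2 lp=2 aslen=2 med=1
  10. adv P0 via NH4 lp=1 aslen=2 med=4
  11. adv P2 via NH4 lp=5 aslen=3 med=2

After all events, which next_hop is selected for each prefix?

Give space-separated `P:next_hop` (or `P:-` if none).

Op 1: best P0=NH0 P1=- P2=-
Op 2: best P0=NH0 P1=- P2=-
Op 3: best P0=NH0 P1=NH0 P2=-
Op 4: best P0=NH0 P1=NH2 P2=-
Op 5: best P0=NH0 P1=NH2 P2=NH3
Op 6: best P0=NH0 P1=NH2 P2=NH3
Op 7: best P0=NH0 P1=NH0 P2=NH3
Op 8: best P0=NH0 P1=- P2=NH3
Op 9: best P0=NH0 P1=- P2=NH3
Op 10: best P0=NH0 P1=- P2=NH3
Op 11: best P0=NH0 P1=- P2=NH4

Answer: P0:NH0 P1:- P2:NH4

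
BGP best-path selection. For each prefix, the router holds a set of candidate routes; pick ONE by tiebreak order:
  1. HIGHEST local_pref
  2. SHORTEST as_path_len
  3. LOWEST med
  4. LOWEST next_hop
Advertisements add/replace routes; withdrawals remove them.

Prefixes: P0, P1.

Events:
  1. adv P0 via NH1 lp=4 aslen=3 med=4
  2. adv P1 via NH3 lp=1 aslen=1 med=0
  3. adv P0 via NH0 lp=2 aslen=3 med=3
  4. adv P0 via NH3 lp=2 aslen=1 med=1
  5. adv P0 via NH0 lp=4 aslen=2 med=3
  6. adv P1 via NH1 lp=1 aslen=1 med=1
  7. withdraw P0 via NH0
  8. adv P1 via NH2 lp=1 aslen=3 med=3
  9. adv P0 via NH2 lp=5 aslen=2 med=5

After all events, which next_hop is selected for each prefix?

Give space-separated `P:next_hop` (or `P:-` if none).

Op 1: best P0=NH1 P1=-
Op 2: best P0=NH1 P1=NH3
Op 3: best P0=NH1 P1=NH3
Op 4: best P0=NH1 P1=NH3
Op 5: best P0=NH0 P1=NH3
Op 6: best P0=NH0 P1=NH3
Op 7: best P0=NH1 P1=NH3
Op 8: best P0=NH1 P1=NH3
Op 9: best P0=NH2 P1=NH3

Answer: P0:NH2 P1:NH3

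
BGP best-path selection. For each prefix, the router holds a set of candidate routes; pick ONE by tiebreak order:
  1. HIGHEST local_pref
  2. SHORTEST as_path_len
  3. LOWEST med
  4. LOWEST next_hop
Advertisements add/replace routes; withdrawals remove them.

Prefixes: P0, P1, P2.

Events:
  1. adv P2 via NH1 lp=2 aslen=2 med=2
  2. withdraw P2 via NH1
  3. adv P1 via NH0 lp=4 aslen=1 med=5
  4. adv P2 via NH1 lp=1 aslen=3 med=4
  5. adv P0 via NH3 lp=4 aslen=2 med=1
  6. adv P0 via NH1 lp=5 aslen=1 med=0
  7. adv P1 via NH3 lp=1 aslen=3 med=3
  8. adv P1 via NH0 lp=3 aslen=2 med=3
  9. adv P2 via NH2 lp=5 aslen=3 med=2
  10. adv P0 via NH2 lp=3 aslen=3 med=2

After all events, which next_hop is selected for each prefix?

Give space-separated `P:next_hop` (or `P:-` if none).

Answer: P0:NH1 P1:NH0 P2:NH2

Derivation:
Op 1: best P0=- P1=- P2=NH1
Op 2: best P0=- P1=- P2=-
Op 3: best P0=- P1=NH0 P2=-
Op 4: best P0=- P1=NH0 P2=NH1
Op 5: best P0=NH3 P1=NH0 P2=NH1
Op 6: best P0=NH1 P1=NH0 P2=NH1
Op 7: best P0=NH1 P1=NH0 P2=NH1
Op 8: best P0=NH1 P1=NH0 P2=NH1
Op 9: best P0=NH1 P1=NH0 P2=NH2
Op 10: best P0=NH1 P1=NH0 P2=NH2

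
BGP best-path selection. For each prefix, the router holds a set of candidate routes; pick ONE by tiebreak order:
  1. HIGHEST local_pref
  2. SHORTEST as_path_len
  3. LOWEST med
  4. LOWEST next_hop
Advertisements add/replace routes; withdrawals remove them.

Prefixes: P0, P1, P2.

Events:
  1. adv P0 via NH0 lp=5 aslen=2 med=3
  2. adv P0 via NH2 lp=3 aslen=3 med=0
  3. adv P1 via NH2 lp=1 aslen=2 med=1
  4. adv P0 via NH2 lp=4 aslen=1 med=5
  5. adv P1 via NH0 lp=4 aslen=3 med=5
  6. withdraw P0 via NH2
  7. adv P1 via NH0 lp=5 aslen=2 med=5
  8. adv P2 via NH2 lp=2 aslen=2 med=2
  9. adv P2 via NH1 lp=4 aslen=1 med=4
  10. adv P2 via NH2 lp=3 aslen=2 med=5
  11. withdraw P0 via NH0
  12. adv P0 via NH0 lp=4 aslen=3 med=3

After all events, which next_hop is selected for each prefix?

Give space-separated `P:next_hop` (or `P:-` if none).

Op 1: best P0=NH0 P1=- P2=-
Op 2: best P0=NH0 P1=- P2=-
Op 3: best P0=NH0 P1=NH2 P2=-
Op 4: best P0=NH0 P1=NH2 P2=-
Op 5: best P0=NH0 P1=NH0 P2=-
Op 6: best P0=NH0 P1=NH0 P2=-
Op 7: best P0=NH0 P1=NH0 P2=-
Op 8: best P0=NH0 P1=NH0 P2=NH2
Op 9: best P0=NH0 P1=NH0 P2=NH1
Op 10: best P0=NH0 P1=NH0 P2=NH1
Op 11: best P0=- P1=NH0 P2=NH1
Op 12: best P0=NH0 P1=NH0 P2=NH1

Answer: P0:NH0 P1:NH0 P2:NH1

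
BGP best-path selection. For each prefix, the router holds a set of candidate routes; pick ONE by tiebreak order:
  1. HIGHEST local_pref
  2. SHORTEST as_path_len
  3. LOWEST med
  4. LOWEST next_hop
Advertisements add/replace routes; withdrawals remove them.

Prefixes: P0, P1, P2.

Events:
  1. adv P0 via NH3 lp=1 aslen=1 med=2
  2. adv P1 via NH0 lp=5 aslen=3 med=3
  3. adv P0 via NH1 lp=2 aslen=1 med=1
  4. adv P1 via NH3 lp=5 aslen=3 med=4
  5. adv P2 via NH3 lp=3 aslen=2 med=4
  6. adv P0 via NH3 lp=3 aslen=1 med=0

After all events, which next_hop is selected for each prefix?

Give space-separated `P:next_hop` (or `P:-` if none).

Answer: P0:NH3 P1:NH0 P2:NH3

Derivation:
Op 1: best P0=NH3 P1=- P2=-
Op 2: best P0=NH3 P1=NH0 P2=-
Op 3: best P0=NH1 P1=NH0 P2=-
Op 4: best P0=NH1 P1=NH0 P2=-
Op 5: best P0=NH1 P1=NH0 P2=NH3
Op 6: best P0=NH3 P1=NH0 P2=NH3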